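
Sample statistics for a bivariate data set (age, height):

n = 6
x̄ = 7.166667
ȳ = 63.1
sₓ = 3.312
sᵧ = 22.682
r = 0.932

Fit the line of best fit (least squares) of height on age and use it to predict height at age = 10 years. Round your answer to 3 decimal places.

b = r · sᵧ/sₓ = 0.932 · 22.682/3.312 = 6.382737
a = ȳ − b·x̄ = 63.1 − 6.382737·7.166667 = 17.357051
ŷ(10) = a + b·10 = 17.357051 + 6.382737·10 = 81.184419

81.184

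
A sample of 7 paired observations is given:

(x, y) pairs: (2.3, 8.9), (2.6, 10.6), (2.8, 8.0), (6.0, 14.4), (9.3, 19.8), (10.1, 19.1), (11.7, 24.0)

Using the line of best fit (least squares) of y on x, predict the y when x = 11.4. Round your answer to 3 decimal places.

n = 7, Σx = 44.8, Σy = 104.8, Σxy = 814.68, Σx² = 381.28
Sxx = Σx² − (Σx)²/n = 381.28 − 286.72 = 94.56
Sxy = Σxy − (Σx)(Σy)/n = 814.68 − 670.72 = 143.96
b = Sxy/Sxx = 143.96/94.56 = 1.522420
a = ȳ − b·x̄ = 14.971429 − 1.522420·6.4 = 5.227943
ŷ(11.4) = a + b·11.4 = 5.227943 + 1.522420·11.4 = 22.583527

22.584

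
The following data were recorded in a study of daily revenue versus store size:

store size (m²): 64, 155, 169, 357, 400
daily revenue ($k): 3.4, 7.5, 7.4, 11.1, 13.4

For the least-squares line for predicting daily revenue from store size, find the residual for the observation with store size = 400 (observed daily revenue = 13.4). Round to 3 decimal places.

n = 5, Σx = 1145, Σy = 42.8, Σxy = 11953.4, Σx² = 344131
Sxx = Σx² − (Σx)²/n = 344131 − 262205 = 81926
Sxy = Σxy − (Σx)(Σy)/n = 11953.4 − 9801.2 = 2152.2
b = Sxy/Sxx = 2152.2/81926 = 0.026270
a = ȳ − b·x̄ = 8.56 − 0.026270·229 = 2.544159
ŷ(400) = 2.544159 + 0.026270·400 = 13.052178
residual = y − ŷ = 13.4 − 13.052178 = 0.347822

0.348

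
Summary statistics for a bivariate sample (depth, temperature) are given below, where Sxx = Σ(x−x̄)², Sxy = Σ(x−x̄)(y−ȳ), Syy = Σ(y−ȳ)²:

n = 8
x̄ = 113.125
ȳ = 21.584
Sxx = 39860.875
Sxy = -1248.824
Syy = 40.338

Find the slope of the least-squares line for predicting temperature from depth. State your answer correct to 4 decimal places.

b = Sxy/Sxx = -1248.824/39860.875 = -0.031330

-0.0313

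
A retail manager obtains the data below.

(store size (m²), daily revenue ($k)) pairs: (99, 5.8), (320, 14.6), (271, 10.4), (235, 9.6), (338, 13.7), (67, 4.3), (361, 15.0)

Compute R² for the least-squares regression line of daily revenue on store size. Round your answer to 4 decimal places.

0.9658

n = 7, Σx = 1691, Σy = 73.4, Σxy = 20654.3, Σx² = 489921, Σy² = 878.3
Sxx = Σx² − (Σx)²/n = 489921 − 408497.285714 = 81423.714286
Sxy = Σxy − (Σx)(Σy)/n = 20654.3 − 17731.342857 = 2922.957143
Syy = Σy² − (Σy)²/n = 878.3 − 769.651429 = 108.648571
R² = Sxy²/(Sxx·Syy) = (2922.957143)²/(81423.714286·108.648571) = 0.965762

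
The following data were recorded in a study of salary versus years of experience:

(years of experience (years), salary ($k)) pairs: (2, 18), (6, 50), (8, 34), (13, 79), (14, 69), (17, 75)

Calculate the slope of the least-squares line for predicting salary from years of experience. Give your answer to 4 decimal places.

3.9620

n = 6, Σx = 60, Σy = 325, Σxy = 3876, Σx² = 758
Sxx = Σx² − (Σx)²/n = 758 − 600 = 158
Sxy = Σxy − (Σx)(Σy)/n = 3876 − 3250 = 626
b = Sxy/Sxx = 626/158 = 3.962025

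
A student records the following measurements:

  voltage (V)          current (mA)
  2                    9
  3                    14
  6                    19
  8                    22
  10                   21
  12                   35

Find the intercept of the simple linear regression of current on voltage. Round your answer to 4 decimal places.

n = 6, Σx = 41, Σy = 120, Σxy = 980, Σx² = 357
Sxx = Σx² − (Σx)²/n = 357 − 280.166667 = 76.833333
Sxy = Σxy − (Σx)(Σy)/n = 980 − 820 = 160
b = Sxy/Sxx = 160/76.833333 = 2.082430
a = ȳ − b·x̄ = 20 − 2.082430·6.833333 = 5.770065

5.7701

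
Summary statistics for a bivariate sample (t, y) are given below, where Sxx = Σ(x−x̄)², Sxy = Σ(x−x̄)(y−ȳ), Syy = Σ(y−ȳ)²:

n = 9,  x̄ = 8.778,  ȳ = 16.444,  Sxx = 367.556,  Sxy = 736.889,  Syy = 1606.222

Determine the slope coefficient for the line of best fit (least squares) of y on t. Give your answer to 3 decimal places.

b = Sxy/Sxx = 736.889/367.556 = 2.004835

2.005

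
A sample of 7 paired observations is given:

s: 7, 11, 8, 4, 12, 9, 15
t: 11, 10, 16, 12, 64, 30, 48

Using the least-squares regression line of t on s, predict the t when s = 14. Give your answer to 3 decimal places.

46.118

n = 7, Σx = 66, Σy = 191, Σxy = 2121, Σx² = 700
Sxx = Σx² − (Σx)²/n = 700 − 622.285714 = 77.714286
Sxy = Σxy − (Σx)(Σy)/n = 2121 − 1800.857143 = 320.142857
b = Sxy/Sxx = 320.142857/77.714286 = 4.119485
a = ȳ − b·x̄ = 27.285714 − 4.119485·9.428571 = -11.555147
ŷ(14) = a + b·14 = -11.555147 + 4.119485·14 = 46.117647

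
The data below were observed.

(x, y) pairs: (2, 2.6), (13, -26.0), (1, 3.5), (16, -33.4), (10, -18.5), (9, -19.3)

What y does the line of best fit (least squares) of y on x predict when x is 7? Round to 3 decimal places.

n = 6, Σx = 51, Σy = -91.1, Σxy = -1222.4, Σx² = 611
Sxx = Σx² − (Σx)²/n = 611 − 433.5 = 177.5
Sxy = Σxy − (Σx)(Σy)/n = -1222.4 − (-774.35) = -448.05
b = Sxy/Sxx = -448.05/177.5 = -2.524225
a = ȳ − b·x̄ = -15.183333 − (-2.524225)·8.5 = 6.272582
ŷ(7) = a + b·7 = 6.272582 + (-2.524225)·7 = -11.396995

-11.397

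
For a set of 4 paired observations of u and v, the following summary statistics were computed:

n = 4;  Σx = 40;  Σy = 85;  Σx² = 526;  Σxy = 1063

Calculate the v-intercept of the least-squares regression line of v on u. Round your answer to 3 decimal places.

4.345

Sxx = Σx² − (Σx)²/n = 526 − 400 = 126
Sxy = Σxy − (Σx)(Σy)/n = 1063 − 850 = 213
b = Sxy/Sxx = 213/126 = 1.690476
a = ȳ − b·x̄ = 21.25 − 1.690476·10 = 4.345238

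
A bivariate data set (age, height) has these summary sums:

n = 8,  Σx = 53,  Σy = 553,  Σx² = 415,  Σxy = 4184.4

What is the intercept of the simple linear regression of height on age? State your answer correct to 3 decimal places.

Sxx = Σx² − (Σx)²/n = 415 − 351.125 = 63.875
Sxy = Σxy − (Σx)(Σy)/n = 4184.4 − 3663.625 = 520.775
b = Sxy/Sxx = 520.775/63.875 = 8.153033
a = ȳ − b·x̄ = 69.125 − 8.153033·6.625 = 15.111155

15.111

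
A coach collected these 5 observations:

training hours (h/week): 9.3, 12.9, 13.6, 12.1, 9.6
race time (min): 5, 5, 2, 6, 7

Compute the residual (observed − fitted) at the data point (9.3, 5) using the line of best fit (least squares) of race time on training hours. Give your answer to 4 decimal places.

-1.3768

n = 5, Σx = 57.5, Σy = 25, Σxy = 278, Σx² = 676.43
Sxx = Σx² − (Σx)²/n = 676.43 − 661.25 = 15.18
Sxy = Σxy − (Σx)(Σy)/n = 278 − 287.5 = -9.5
b = Sxy/Sxx = -9.5/15.18 = -0.625823
a = ȳ − b·x̄ = 5 − (-0.625823)·11.5 = 12.196970
ŷ(9.3) = 12.196970 + (-0.625823)·9.3 = 6.376812
residual = y − ŷ = 5 − 6.376812 = -1.376812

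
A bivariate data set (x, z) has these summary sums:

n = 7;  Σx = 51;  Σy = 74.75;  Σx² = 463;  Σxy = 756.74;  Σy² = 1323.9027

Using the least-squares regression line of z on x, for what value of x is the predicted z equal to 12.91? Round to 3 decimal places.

Sxx = Σx² − (Σx)²/n = 463 − 371.571429 = 91.428571
Sxy = Σxy − (Σx)(Σy)/n = 756.74 − 544.607143 = 212.132857
b = Sxy/Sxx = 212.132857/91.428571 = 2.320203
a = ȳ − b·x̄ = 10.678571 − 2.320203·7.285714 = -6.225766
Set a + b·x = 12.91: x = (12.91 − (-6.225766)) / 2.320203 = 8.247453

8.247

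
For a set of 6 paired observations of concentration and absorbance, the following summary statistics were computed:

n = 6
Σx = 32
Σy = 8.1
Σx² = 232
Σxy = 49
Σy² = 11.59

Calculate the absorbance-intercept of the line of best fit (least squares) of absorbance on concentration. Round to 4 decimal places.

0.8457

Sxx = Σx² − (Σx)²/n = 232 − 170.666667 = 61.333333
Sxy = Σxy − (Σx)(Σy)/n = 49 − 43.2 = 5.8
b = Sxy/Sxx = 5.8/61.333333 = 0.094565
a = ȳ − b·x̄ = 1.35 − 0.094565·5.333333 = 0.845652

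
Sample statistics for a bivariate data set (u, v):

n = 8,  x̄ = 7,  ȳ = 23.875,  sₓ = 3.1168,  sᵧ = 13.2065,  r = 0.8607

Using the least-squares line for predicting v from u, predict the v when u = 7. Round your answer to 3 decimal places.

23.875

b = r · sᵧ/sₓ = 0.8607 · 13.2065/3.1168 = 3.646957
a = ȳ − b·x̄ = 23.875 − 3.646957·7 = -1.653697
ŷ(7) = a + b·7 = -1.653697 + 3.646957·7 = 23.875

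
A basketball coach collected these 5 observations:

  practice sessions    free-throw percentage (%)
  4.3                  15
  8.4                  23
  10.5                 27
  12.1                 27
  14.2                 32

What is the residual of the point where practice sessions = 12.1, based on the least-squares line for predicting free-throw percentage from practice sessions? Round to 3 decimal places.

n = 5, Σx = 49.5, Σy = 124, Σxy = 1322.3, Σx² = 547.35
Sxx = Σx² − (Σx)²/n = 547.35 − 490.05 = 57.3
Sxy = Σxy − (Σx)(Σy)/n = 1322.3 − 1227.6 = 94.7
b = Sxy/Sxx = 94.7/57.3 = 1.652705
a = ȳ − b·x̄ = 24.8 − 1.652705·9.9 = 8.438220
ŷ(12.1) = 8.438220 + 1.652705·12.1 = 28.435951
residual = y − ŷ = 27 − 28.435951 = -1.435951

-1.436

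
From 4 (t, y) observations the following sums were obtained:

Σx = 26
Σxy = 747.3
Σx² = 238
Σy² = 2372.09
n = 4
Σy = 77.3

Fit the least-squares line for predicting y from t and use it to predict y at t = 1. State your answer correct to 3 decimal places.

Sxx = Σx² − (Σx)²/n = 238 − 169 = 69
Sxy = Σxy − (Σx)(Σy)/n = 747.3 − 502.45 = 244.85
b = Sxy/Sxx = 244.85/69 = 3.548551
a = ȳ − b·x̄ = 19.325 − 3.548551·6.5 = -3.740580
ŷ(1) = a + b·1 = -3.740580 + 3.548551·1 = -0.192029

-0.192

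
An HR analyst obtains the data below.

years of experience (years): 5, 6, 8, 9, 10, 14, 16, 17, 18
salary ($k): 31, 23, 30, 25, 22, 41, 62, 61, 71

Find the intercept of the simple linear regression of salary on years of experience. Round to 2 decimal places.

0.76

n = 9, Σx = 103, Σy = 366, Σxy = 4859, Σx² = 1371
Sxx = Σx² − (Σx)²/n = 1371 − 1178.777778 = 192.222222
Sxy = Σxy − (Σx)(Σy)/n = 4859 − 4188.666667 = 670.333333
b = Sxy/Sxx = 670.333333/192.222222 = 3.487283
a = ȳ − b·x̄ = 40.666667 − 3.487283·11.444444 = 0.756647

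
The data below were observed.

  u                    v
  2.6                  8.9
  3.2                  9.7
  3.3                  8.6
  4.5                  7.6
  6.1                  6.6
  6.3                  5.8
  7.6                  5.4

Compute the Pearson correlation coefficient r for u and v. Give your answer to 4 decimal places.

n = 7, Σx = 33.6, Σy = 52.6, Σxy = 234.6, Σx² = 182.8, Σy² = 411.38
Sxx = Σx² − (Σx)²/n = 182.8 − 161.28 = 21.52
Sxy = Σxy − (Σx)(Σy)/n = 234.6 − 252.48 = -17.88
Syy = Σy² − (Σy)²/n = 411.38 − 395.251429 = 16.128571
r = Sxy/√(Sxx·Syy) = -17.88/√(347.086857) = -17.88/18.630267 = -0.959729

-0.9597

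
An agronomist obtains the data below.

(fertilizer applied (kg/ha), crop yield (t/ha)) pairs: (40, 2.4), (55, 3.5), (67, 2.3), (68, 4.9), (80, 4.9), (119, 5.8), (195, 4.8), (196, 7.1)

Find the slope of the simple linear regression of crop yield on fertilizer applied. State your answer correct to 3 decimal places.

0.020

n = 8, Σx = 820, Σy = 35.7, Σxy = 4185.6, Σx² = 110740
Sxx = Σx² − (Σx)²/n = 110740 − 84050 = 26690
Sxy = Σxy − (Σx)(Σy)/n = 4185.6 − 3659.25 = 526.35
b = Sxy/Sxx = 526.35/26690 = 0.019721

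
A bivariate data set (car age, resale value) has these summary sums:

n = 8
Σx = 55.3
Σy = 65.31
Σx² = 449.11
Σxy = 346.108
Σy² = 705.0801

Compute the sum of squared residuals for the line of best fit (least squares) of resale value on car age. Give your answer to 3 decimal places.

5.888

Sxx = Σx² − (Σx)²/n = 449.11 − 382.26125 = 66.84875
Sxy = Σxy − (Σx)(Σy)/n = 346.108 − 451.455375 = -105.347375
Syy = Σy² − (Σy)²/n = 705.0801 − 533.174512 = 171.905587
b = Sxy/Sxx = -105.347375/66.84875 = -1.575906
SSE = Syy − b·Sxy = 171.905587 − (-1.575906)·(-105.347375) = 5.887982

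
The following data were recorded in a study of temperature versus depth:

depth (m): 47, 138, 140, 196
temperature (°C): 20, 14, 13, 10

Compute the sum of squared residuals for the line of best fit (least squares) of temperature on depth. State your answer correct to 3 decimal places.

n = 4, Σx = 521, Σy = 57, Σxy = 6652, Σx² = 79269, Σy² = 865
Sxx = Σx² − (Σx)²/n = 79269 − 67860.25 = 11408.75
Sxy = Σxy − (Σx)(Σy)/n = 6652 − 7424.25 = -772.25
Syy = Σy² − (Σy)²/n = 865 − 812.25 = 52.75
b = Sxy/Sxx = -772.25/11408.75 = -0.067689
SSE = Syy − b·Sxy = 52.75 − (-0.067689)·(-772.25) = 0.476958

0.477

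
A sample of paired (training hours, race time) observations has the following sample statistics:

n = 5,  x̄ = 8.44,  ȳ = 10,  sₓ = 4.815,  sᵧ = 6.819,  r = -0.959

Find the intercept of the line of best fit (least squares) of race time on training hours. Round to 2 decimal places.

21.46

b = r · sᵧ/sₓ = -0.959 · 6.819/4.815 = -1.358135
a = ȳ − b·x̄ = 10 − (-1.358135)·8.44 = 21.462661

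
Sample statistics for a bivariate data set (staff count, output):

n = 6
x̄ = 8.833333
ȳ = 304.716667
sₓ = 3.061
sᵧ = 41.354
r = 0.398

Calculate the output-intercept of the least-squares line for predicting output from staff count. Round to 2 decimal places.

257.22

b = r · sᵧ/sₓ = 0.398 · 41.354/3.061 = 5.376966
a = ȳ − b·x̄ = 304.716667 − 5.376966·8.833333 = 257.220138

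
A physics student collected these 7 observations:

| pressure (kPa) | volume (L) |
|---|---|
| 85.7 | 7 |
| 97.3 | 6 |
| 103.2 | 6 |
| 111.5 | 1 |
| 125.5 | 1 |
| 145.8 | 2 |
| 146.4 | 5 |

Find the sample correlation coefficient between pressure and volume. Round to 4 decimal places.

n = 7, Σx = 815.4, Σy = 28, Σxy = 3063.5, Σx² = 98335.12, Σy² = 152
Sxx = Σx² − (Σx)²/n = 98335.12 − 94982.451429 = 3352.668571
Sxy = Σxy − (Σx)(Σy)/n = 3063.5 − 3261.6 = -198.1
Syy = Σy² − (Σy)²/n = 152 − 112 = 40
r = Sxy/√(Sxx·Syy) = -198.1/√(134106.742857) = -198.1/366.205875 = -0.540953

-0.5410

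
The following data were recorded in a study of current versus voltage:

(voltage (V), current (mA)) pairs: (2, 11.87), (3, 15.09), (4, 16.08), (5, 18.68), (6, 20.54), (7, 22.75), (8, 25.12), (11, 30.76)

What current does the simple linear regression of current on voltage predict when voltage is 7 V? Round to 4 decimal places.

22.7042

n = 8, Σx = 46, Σy = 160.89, Σxy = 1048.54, Σx² = 324
Sxx = Σx² − (Σx)²/n = 324 − 264.5 = 59.5
Sxy = Σxy − (Σx)(Σy)/n = 1048.54 − 925.1175 = 123.4225
b = Sxy/Sxx = 123.4225/59.5 = 2.074328
a = ȳ − b·x̄ = 20.11125 − 2.074328·5.75 = 8.183866
ŷ(7) = a + b·7 = 8.183866 + 2.074328·7 = 22.704160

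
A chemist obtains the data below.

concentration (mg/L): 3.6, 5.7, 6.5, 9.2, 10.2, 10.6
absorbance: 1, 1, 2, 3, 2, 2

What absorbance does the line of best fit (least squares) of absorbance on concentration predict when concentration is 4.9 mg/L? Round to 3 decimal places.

1.307

n = 6, Σx = 45.8, Σy = 11, Σxy = 91.5, Σx² = 388.74
Sxx = Σx² − (Σx)²/n = 388.74 − 349.606667 = 39.133333
Sxy = Σxy − (Σx)(Σy)/n = 91.5 − 83.966667 = 7.533333
b = Sxy/Sxx = 7.533333/39.133333 = 0.192504
a = ȳ − b·x̄ = 1.833333 − 0.192504·7.633333 = 0.363884
ŷ(4.9) = a + b·4.9 = 0.363884 + 0.192504·4.9 = 1.307155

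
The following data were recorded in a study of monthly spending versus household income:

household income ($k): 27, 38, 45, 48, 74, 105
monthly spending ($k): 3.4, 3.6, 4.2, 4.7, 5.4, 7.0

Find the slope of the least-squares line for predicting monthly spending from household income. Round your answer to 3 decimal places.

0.046

n = 6, Σx = 337, Σy = 28.3, Σxy = 1777.8, Σx² = 23003
Sxx = Σx² − (Σx)²/n = 23003 − 18928.166667 = 4074.833333
Sxy = Σxy − (Σx)(Σy)/n = 1777.8 − 1589.516667 = 188.283333
b = Sxy/Sxx = 188.283333/4074.833333 = 0.046206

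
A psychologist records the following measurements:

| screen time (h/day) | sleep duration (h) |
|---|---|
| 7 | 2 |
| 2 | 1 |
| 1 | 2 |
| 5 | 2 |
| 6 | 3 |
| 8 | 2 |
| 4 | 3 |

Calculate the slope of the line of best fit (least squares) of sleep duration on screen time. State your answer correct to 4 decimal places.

0.0833

n = 7, Σx = 33, Σy = 15, Σxy = 74, Σx² = 195
Sxx = Σx² − (Σx)²/n = 195 − 155.571429 = 39.428571
Sxy = Σxy − (Σx)(Σy)/n = 74 − 70.714286 = 3.285714
b = Sxy/Sxx = 3.285714/39.428571 = 0.083333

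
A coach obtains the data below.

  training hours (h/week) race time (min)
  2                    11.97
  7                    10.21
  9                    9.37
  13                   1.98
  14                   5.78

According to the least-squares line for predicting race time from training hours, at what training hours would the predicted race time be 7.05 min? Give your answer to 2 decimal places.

n = 5, Σx = 45, Σy = 39.31, Σxy = 286.4, Σx² = 499
Sxx = Σx² − (Σx)²/n = 499 − 405 = 94
Sxy = Σxy − (Σx)(Σy)/n = 286.4 − 353.79 = -67.39
b = Sxy/Sxx = -67.39/94 = -0.716915
a = ȳ − b·x̄ = 7.862 − (-0.716915)·9 = 14.314234
Set a + b·x = 7.05: x = (7.05 − 14.314234) / (-0.716915) = 10.132631

10.13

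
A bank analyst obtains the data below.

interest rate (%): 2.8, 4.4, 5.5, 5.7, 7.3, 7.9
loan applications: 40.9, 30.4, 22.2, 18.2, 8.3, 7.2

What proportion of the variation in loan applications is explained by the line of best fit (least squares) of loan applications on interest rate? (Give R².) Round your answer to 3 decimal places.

0.987

n = 6, Σx = 33.6, Σy = 127.2, Σxy = 591.59, Σx² = 205.64, Σy² = 3541.78
Sxx = Σx² − (Σx)²/n = 205.64 − 188.16 = 17.48
Sxy = Σxy − (Σx)(Σy)/n = 591.59 − 712.32 = -120.73
Syy = Σy² − (Σy)²/n = 3541.78 − 2696.64 = 845.14
R² = Sxy²/(Sxx·Syy) = (-120.73)²/(17.48·845.14) = 0.986644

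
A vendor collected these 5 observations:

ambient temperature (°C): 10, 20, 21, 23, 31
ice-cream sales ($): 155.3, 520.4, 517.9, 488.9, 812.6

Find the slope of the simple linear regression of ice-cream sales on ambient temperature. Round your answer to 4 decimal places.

n = 5, Σx = 105, Σy = 2495.1, Σxy = 59272.2, Σx² = 2431
Sxx = Σx² − (Σx)²/n = 2431 − 2205 = 226
Sxy = Σxy − (Σx)(Σy)/n = 59272.2 − 52397.1 = 6875.1
b = Sxy/Sxx = 6875.1/226 = 30.420796

30.4208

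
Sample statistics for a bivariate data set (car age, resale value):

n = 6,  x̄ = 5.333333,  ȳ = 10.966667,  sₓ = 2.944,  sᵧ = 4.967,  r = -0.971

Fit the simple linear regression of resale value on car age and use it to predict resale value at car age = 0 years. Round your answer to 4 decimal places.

19.7039

b = r · sᵧ/sₓ = -0.971 · 4.967/2.944 = -1.638233
a = ȳ − b·x̄ = 10.966667 − (-1.638233)·5.333333 = 19.703907
ŷ(0) = a + b·0 = 19.703907 + (-1.638233)·0 = 19.703907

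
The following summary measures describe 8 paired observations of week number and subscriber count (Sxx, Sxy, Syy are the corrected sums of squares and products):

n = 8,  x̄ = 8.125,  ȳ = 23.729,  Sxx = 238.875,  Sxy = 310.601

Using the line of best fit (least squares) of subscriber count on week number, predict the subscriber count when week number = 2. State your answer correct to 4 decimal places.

15.7649

b = Sxy/Sxx = 310.601/238.875 = 1.300266
a = ȳ − b·x̄ = 23.729 − 1.300266·8.125 = 13.164340
ŷ(2) = a + b·2 = 13.164340 + 1.300266·2 = 15.764872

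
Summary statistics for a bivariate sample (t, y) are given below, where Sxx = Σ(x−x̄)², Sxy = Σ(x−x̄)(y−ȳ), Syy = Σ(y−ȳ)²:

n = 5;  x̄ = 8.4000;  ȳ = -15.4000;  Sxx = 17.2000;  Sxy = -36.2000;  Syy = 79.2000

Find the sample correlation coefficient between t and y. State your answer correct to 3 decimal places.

r = Sxy/√(Sxx·Syy) = -36.2/√(1362.24) = -36.2/36.908536 = -0.980803

-0.981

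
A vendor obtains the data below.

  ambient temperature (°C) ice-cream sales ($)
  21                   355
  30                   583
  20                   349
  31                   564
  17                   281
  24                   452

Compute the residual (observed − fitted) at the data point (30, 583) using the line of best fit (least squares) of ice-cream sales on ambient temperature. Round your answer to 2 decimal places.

n = 6, Σx = 143, Σy = 2584, Σxy = 65034, Σx² = 3567
Sxx = Σx² − (Σx)²/n = 3567 − 3408.166667 = 158.833333
Sxy = Σxy − (Σx)(Σy)/n = 65034 − 61585.333333 = 3448.666667
b = Sxy/Sxx = 3448.666667/158.833333 = 21.712487
a = ȳ − b·x̄ = 430.666667 − 21.712487·23.833333 = -86.814271
ŷ(30) = -86.814271 + 21.712487·30 = 564.560336
residual = y − ŷ = 583 − 564.560336 = 18.439664

18.44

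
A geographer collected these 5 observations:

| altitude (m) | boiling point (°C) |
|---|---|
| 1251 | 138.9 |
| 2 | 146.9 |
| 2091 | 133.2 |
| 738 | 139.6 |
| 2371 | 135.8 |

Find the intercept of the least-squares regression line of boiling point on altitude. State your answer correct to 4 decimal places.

145.2409

n = 5, Σx = 6453, Σy = 694.4, Σxy = 877585.5, Σx² = 12103571
Sxx = Σx² − (Σx)²/n = 12103571 − 8328241.8 = 3775329.2
Sxy = Σxy − (Σx)(Σy)/n = 877585.5 − 896192.64 = -18607.14
b = Sxy/Sxx = -18607.14/3775329.2 = -0.004929
a = ȳ − b·x̄ = 138.88 − (-0.004929)·1290.6 = 145.240869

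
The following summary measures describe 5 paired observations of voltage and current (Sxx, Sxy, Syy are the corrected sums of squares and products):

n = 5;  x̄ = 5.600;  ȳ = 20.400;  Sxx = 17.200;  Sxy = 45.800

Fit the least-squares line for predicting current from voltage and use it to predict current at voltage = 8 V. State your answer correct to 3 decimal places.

26.791

b = Sxy/Sxx = 45.8/17.2 = 2.662791
a = ȳ − b·x̄ = 20.4 − 2.662791·5.6 = 5.488372
ŷ(8) = a + b·8 = 5.488372 + 2.662791·8 = 26.790698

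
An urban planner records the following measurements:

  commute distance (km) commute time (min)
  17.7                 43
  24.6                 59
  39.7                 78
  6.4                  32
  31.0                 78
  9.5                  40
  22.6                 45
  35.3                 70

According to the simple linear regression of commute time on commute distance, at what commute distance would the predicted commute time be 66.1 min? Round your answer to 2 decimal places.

30.65

n = 8, Σx = 186.8, Σy = 445, Σxy = 11799.9, Σx² = 5343.6
Sxx = Σx² − (Σx)²/n = 5343.6 − 4361.78 = 981.82
Sxy = Σxy − (Σx)(Σy)/n = 11799.9 − 10390.75 = 1409.15
b = Sxy/Sxx = 1409.15/981.82 = 1.435243
a = ȳ − b·x̄ = 55.625 − 1.435243·23.35 = 22.112083
Set a + b·x = 66.1: x = (66.1 − 22.112083) / 1.435243 = 30.648417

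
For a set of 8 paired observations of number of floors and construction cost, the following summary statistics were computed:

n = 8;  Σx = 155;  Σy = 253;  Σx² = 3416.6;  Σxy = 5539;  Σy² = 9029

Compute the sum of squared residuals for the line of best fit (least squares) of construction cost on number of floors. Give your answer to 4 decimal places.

Sxx = Σx² − (Σx)²/n = 3416.6 − 3003.125 = 413.475
Sxy = Σxy − (Σx)(Σy)/n = 5539 − 4901.875 = 637.125
Syy = Σy² − (Σy)²/n = 9029 − 8001.125 = 1027.875
b = Sxy/Sxx = 637.125/413.475 = 1.540903
SSE = Syy − b·Sxy = 1027.875 − 1.540903·637.125 = 46.126973

46.1270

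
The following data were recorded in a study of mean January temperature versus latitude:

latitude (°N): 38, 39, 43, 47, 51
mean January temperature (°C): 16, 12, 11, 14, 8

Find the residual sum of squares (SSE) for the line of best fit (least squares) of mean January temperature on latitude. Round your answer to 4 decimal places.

20.1124

n = 5, Σx = 218, Σy = 61, Σxy = 2615, Σx² = 9624, Σy² = 781
Sxx = Σx² − (Σx)²/n = 9624 − 9504.8 = 119.2
Sxy = Σxy − (Σx)(Σy)/n = 2615 − 2659.6 = -44.6
Syy = Σy² − (Σy)²/n = 781 − 744.2 = 36.8
b = Sxy/Sxx = -44.6/119.2 = -0.374161
SSE = Syy − b·Sxy = 36.8 − (-0.374161)·(-44.6) = 20.112416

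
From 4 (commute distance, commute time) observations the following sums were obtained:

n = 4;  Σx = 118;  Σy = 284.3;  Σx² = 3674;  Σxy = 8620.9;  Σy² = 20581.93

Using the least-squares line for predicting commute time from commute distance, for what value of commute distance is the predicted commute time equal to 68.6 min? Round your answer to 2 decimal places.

27.46

Sxx = Σx² − (Σx)²/n = 3674 − 3481 = 193
Sxy = Σxy − (Σx)(Σy)/n = 8620.9 − 8386.85 = 234.05
b = Sxy/Sxx = 234.05/193 = 1.212694
a = ȳ − b·x̄ = 71.075 − 1.212694·29.5 = 35.300518
Set a + b·x = 68.6: x = (68.6 − 35.300518) / 1.212694 = 27.459090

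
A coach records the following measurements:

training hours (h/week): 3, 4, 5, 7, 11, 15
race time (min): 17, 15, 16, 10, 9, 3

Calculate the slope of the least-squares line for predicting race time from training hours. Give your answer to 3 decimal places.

n = 6, Σx = 45, Σy = 70, Σxy = 405, Σx² = 445
Sxx = Σx² − (Σx)²/n = 445 − 337.5 = 107.5
Sxy = Σxy − (Σx)(Σy)/n = 405 − 525 = -120
b = Sxy/Sxx = -120/107.5 = -1.116279

-1.116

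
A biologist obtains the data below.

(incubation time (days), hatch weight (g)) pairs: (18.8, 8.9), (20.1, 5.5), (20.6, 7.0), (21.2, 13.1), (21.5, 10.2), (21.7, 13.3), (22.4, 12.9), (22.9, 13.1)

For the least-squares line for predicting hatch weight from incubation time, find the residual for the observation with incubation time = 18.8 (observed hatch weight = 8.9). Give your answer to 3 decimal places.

n = 8, Σx = 169.2, Σy = 84, Σxy = 1796.65, Σx² = 3590.56
Sxx = Σx² − (Σx)²/n = 3590.56 − 3578.58 = 11.98
Sxy = Σxy − (Σx)(Σy)/n = 1796.65 − 1776.6 = 20.05
b = Sxy/Sxx = 20.05/11.98 = 1.673623
a = ȳ − b·x̄ = 10.5 − 1.673623·21.15 = -24.897120
ŷ(18.8) = -24.897120 + 1.673623·18.8 = 6.566987
residual = y − ŷ = 8.9 − 6.566987 = 2.333013

2.333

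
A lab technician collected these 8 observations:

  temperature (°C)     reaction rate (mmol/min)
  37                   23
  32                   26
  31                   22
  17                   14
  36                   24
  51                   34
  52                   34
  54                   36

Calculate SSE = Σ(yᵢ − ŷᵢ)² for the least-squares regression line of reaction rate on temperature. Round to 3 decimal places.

19.129

n = 8, Σx = 310, Σy = 213, Σxy = 8913, Σx² = 13160, Σy² = 6069
Sxx = Σx² − (Σx)²/n = 13160 − 12012.5 = 1147.5
Sxy = Σxy − (Σx)(Σy)/n = 8913 − 8253.75 = 659.25
Syy = Σy² − (Σy)²/n = 6069 − 5671.125 = 397.875
b = Sxy/Sxx = 659.25/1147.5 = 0.574510
SSE = Syy − b·Sxy = 397.875 − 0.574510·659.25 = 19.129412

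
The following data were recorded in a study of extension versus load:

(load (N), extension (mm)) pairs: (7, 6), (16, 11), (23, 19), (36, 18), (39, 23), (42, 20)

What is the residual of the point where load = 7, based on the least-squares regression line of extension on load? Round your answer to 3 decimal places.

-1.894

n = 6, Σx = 163, Σy = 97, Σxy = 3040, Σx² = 5415
Sxx = Σx² − (Σx)²/n = 5415 − 4428.166667 = 986.833333
Sxy = Σxy − (Σx)(Σy)/n = 3040 − 2635.166667 = 404.833333
b = Sxy/Sxx = 404.833333/986.833333 = 0.410235
a = ȳ − b·x̄ = 16.166667 − 0.410235·27.166667 = 5.021956
ŷ(7) = 5.021956 + 0.410235·7 = 7.893599
residual = y − ŷ = 6 − 7.893599 = -1.893599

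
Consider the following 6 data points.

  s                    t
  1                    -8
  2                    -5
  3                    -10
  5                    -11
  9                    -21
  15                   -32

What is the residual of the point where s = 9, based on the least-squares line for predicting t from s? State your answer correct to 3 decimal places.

n = 6, Σx = 35, Σy = -87, Σxy = -772, Σx² = 345
Sxx = Σx² − (Σx)²/n = 345 − 204.166667 = 140.833333
Sxy = Σxy − (Σx)(Σy)/n = -772 − (-507.5) = -264.5
b = Sxy/Sxx = -264.5/140.833333 = -1.878107
a = ȳ − b·x̄ = -14.5 − (-1.878107)·5.833333 = -3.544379
ŷ(9) = -3.544379 + (-1.878107)·9 = -20.447337
residual = y − ŷ = -21 − (-20.447337) = -0.552663

-0.553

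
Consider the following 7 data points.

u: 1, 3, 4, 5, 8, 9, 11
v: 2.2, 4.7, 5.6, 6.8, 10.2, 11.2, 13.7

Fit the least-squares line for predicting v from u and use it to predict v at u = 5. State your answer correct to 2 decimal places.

n = 7, Σx = 41, Σy = 54.4, Σxy = 405.8, Σx² = 317
Sxx = Σx² − (Σx)²/n = 317 − 240.142857 = 76.857143
Sxy = Σxy − (Σx)(Σy)/n = 405.8 − 318.628571 = 87.171429
b = Sxy/Sxx = 87.171429/76.857143 = 1.134201
a = ȳ − b·x̄ = 7.771429 − 1.134201·5.857143 = 1.128253
ŷ(5) = a + b·5 = 1.128253 + 1.134201·5 = 6.799257

6.80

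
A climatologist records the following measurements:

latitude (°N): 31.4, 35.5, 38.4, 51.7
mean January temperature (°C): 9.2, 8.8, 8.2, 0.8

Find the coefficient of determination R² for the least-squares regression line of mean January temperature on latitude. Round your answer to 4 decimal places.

0.9466

n = 4, Σx = 157, Σy = 27, Σxy = 957.52, Σx² = 6393.66, Σy² = 229.96
Sxx = Σx² − (Σx)²/n = 6393.66 − 6162.25 = 231.41
Sxy = Σxy − (Σx)(Σy)/n = 957.52 − 1059.75 = -102.23
Syy = Σy² − (Σy)²/n = 229.96 − 182.25 = 47.71
R² = Sxy²/(Sxx·Syy) = (-102.23)²/(231.41·47.71) = 0.946597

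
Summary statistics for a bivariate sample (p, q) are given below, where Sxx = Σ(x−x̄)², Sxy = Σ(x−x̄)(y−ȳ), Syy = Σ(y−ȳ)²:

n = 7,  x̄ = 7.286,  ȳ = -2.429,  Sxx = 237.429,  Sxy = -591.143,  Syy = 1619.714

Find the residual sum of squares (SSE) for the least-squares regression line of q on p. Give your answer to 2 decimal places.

147.91

b = Sxy/Sxx = -591.143/237.429 = -2.489767
SSE = Syy − b·Sxy = 1619.714 − (-2.489767)·(-591.143) = 147.905390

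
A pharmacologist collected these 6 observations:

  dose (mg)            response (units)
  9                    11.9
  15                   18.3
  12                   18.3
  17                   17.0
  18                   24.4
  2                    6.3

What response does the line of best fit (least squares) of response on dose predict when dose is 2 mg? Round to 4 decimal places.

6.2798

n = 6, Σx = 73, Σy = 96.2, Σxy = 1342, Σx² = 1067
Sxx = Σx² − (Σx)²/n = 1067 − 888.166667 = 178.833333
Sxy = Σxy − (Σx)(Σy)/n = 1342 − 1170.433333 = 171.566667
b = Sxy/Sxx = 171.566667/178.833333 = 0.959366
a = ȳ − b·x̄ = 16.033333 − 0.959366·12.166667 = 4.361044
ŷ(2) = a + b·2 = 4.361044 + 0.959366·2 = 6.279776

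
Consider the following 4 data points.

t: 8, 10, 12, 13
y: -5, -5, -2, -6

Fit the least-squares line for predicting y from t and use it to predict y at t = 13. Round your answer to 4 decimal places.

-4.2712

n = 4, Σx = 43, Σy = -18, Σxy = -192, Σx² = 477
Sxx = Σx² − (Σx)²/n = 477 − 462.25 = 14.75
Sxy = Σxy − (Σx)(Σy)/n = -192 − (-193.5) = 1.5
b = Sxy/Sxx = 1.5/14.75 = 0.101695
a = ȳ − b·x̄ = -4.5 − 0.101695·10.75 = -5.593220
ŷ(13) = a + b·13 = -5.593220 + 0.101695·13 = -4.271186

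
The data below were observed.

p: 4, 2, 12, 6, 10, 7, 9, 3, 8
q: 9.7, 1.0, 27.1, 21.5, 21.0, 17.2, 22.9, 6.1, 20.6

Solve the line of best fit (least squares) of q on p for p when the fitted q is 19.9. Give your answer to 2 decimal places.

8.24

n = 9, Σx = 61, Σy = 147.1, Σxy = 1214.6, Σx² = 503
Sxx = Σx² − (Σx)²/n = 503 − 413.444444 = 89.555556
Sxy = Σxy − (Σx)(Σy)/n = 1214.6 − 997.011111 = 217.588889
b = Sxy/Sxx = 217.588889/89.555556 = 2.429653
a = ȳ − b·x̄ = 16.344444 − 2.429653·6.777778 = -0.123201
Set a + b·x = 19.9: x = (19.9 − (-0.123201)) / 2.429653 = 8.241179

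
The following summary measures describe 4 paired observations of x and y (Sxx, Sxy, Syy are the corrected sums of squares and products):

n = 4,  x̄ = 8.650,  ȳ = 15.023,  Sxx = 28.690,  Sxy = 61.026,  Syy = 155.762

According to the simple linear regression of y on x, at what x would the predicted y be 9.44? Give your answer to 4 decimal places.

6.0253

b = Sxy/Sxx = 61.026/28.69 = 2.127083
a = ȳ − b·x̄ = 15.023 − 2.127083·8.65 = -3.376265
Set a + b·x = 9.44: x = (9.44 − (-3.376265)) / 2.127083 = 6.025278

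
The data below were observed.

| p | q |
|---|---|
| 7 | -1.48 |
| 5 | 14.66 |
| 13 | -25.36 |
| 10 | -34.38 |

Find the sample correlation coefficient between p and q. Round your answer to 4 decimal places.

n = 4, Σx = 35, Σy = -46.56, Σxy = -610.54, Σx² = 343, Σy² = 2042.22
Sxx = Σx² − (Σx)²/n = 343 − 306.25 = 36.75
Sxy = Σxy − (Σx)(Σy)/n = -610.54 − (-407.4) = -203.14
Syy = Σy² − (Σy)²/n = 2042.22 − 541.9584 = 1500.2616
r = Sxy/√(Sxx·Syy) = -203.14/√(55134.6138) = -203.14/234.807610 = -0.865134

-0.8651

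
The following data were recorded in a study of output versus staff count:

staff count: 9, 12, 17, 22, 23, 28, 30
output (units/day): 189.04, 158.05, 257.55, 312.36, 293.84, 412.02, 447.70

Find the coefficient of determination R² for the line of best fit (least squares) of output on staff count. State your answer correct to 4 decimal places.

n = 7, Σx = 141, Σy = 2070.56, Σxy = 46574.11, Σx² = 3211, Σy² = 681154.4122
Sxx = Σx² − (Σx)²/n = 3211 − 2840.142857 = 370.857143
Sxy = Σxy − (Σx)(Σy)/n = 46574.11 − 41706.994286 = 4867.115714
Syy = Σy² − (Σy)²/n = 681154.4122 − 612459.816229 = 68694.595971
R² = Sxy²/(Sxx·Syy) = (4867.115714)²/(370.857143·68694.595971) = 0.929853

0.9299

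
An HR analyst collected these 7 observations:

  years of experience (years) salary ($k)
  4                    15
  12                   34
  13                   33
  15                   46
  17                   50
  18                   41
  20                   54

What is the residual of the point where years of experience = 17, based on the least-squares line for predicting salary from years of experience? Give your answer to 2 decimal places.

4.25

n = 7, Σx = 99, Σy = 273, Σxy = 4255, Σx² = 1567
Sxx = Σx² − (Σx)²/n = 1567 − 1400.142857 = 166.857143
Sxy = Σxy − (Σx)(Σy)/n = 4255 − 3861 = 394
b = Sxy/Sxx = 394/166.857143 = 2.361301
a = ȳ − b·x̄ = 39 − 2.361301·14.142857 = 5.604452
ŷ(17) = 5.604452 + 2.361301·17 = 45.746575
residual = y − ŷ = 50 − 45.746575 = 4.253425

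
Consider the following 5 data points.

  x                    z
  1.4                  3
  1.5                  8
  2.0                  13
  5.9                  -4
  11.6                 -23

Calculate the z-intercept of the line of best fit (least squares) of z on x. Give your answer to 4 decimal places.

13.0184

n = 5, Σx = 22.4, Σy = -3, Σxy = -248.2, Σx² = 177.58
Sxx = Σx² − (Σx)²/n = 177.58 − 100.352 = 77.228
Sxy = Σxy − (Σx)(Σy)/n = -248.2 − (-13.44) = -234.76
b = Sxy/Sxx = -234.76/77.228 = -3.039830
a = ȳ − b·x̄ = -0.6 − (-3.039830)·4.48 = 13.018439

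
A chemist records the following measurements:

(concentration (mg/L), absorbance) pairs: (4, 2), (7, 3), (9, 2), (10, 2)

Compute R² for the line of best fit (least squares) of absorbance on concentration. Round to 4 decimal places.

0.0159

n = 4, Σx = 30, Σy = 9, Σxy = 67, Σx² = 246, Σy² = 21
Sxx = Σx² − (Σx)²/n = 246 − 225 = 21
Sxy = Σxy − (Σx)(Σy)/n = 67 − 67.5 = -0.5
Syy = Σy² − (Σy)²/n = 21 − 20.25 = 0.75
R² = Sxy²/(Sxx·Syy) = (-0.5)²/(21·0.75) = 0.015873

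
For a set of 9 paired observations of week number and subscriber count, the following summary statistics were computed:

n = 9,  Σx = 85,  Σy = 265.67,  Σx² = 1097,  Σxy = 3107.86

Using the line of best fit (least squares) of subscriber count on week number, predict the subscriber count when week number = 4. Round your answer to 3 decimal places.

18.439

Sxx = Σx² − (Σx)²/n = 1097 − 802.777778 = 294.222222
Sxy = Σxy − (Σx)(Σy)/n = 3107.86 − 2509.105556 = 598.754444
b = Sxy/Sxx = 598.754444/294.222222 = 2.035042
a = ȳ − b·x̄ = 29.518889 − 2.035042·9.444444 = 10.299052
ŷ(4) = a + b·4 = 10.299052 + 2.035042·4 = 18.439218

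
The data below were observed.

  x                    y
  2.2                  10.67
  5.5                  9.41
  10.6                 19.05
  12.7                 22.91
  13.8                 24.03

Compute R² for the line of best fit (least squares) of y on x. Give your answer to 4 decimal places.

0.9086

n = 5, Σx = 44.8, Σy = 86.07, Σxy = 899.73, Σx² = 499.18, Σy² = 1667.6085
Sxx = Σx² − (Σx)²/n = 499.18 − 401.408 = 97.772
Sxy = Σxy − (Σx)(Σy)/n = 899.73 − 771.1872 = 128.5428
Syy = Σy² − (Σy)²/n = 1667.6085 − 1481.60898 = 185.99952
R² = Sxy²/(Sxx·Syy) = (128.5428)²/(97.772·185.99952) = 0.908593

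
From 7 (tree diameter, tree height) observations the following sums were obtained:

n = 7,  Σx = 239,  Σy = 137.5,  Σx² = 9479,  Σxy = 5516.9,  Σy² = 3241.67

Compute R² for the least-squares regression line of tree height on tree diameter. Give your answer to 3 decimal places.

0.948

Sxx = Σx² − (Σx)²/n = 9479 − 8160.142857 = 1318.857143
Sxy = Σxy − (Σx)(Σy)/n = 5516.9 − 4694.642857 = 822.257143
Syy = Σy² − (Σy)²/n = 3241.67 − 2700.892857 = 540.777143
R² = Sxy²/(Sxx·Syy) = (822.257143)²/(1318.857143·540.777143) = 0.947980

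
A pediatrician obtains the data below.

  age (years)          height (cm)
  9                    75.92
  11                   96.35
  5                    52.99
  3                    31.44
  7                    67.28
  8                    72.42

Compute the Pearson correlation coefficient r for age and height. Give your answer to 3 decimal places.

0.991

n = 6, Σx = 43, Σy = 396.4, Σxy = 3152.72, Σx² = 349, Σy² = 28614.8374
Sxx = Σx² − (Σx)²/n = 349 − 308.166667 = 40.833333
Sxy = Σxy − (Σx)(Σy)/n = 3152.72 − 2840.866667 = 311.853333
Syy = Σy² − (Σy)²/n = 28614.8374 − 26188.826667 = 2426.010733
r = Sxy/√(Sxx·Syy) = 311.853333/√(99062.104944) = 311.853333/314.741330 = 0.990824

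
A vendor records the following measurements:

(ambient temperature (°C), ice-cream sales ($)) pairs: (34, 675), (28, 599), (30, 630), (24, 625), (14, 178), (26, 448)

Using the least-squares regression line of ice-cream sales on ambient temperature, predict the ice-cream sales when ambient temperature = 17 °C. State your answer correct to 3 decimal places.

303.471

n = 6, Σx = 156, Σy = 3155, Σxy = 87762, Σx² = 4288
Sxx = Σx² − (Σx)²/n = 4288 − 4056 = 232
Sxy = Σxy − (Σx)(Σy)/n = 87762 − 82030 = 5732
b = Sxy/Sxx = 5732/232 = 24.706897
a = ȳ − b·x̄ = 525.833333 − 24.706897·26 = -116.545977
ŷ(17) = a + b·17 = -116.545977 + 24.706897·17 = 303.471264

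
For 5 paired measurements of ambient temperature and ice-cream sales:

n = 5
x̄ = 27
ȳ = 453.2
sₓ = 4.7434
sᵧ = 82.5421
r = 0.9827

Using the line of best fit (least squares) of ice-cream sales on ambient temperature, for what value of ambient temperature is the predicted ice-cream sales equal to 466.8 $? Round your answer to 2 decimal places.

27.80

b = r · sᵧ/sₓ = 0.9827 · 82.5421/4.7434 = 17.100418
a = ȳ − b·x̄ = 453.2 − 17.100418·27 = -8.511280
Set a + b·x = 466.8: x = (466.8 − (-8.511280)) / 17.100418 = 27.795302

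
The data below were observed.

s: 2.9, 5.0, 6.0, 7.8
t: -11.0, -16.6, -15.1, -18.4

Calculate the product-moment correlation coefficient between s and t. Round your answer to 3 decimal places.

n = 4, Σx = 21.7, Σy = -61.1, Σxy = -349.02, Σx² = 130.25, Σy² = 963.13
Sxx = Σx² − (Σx)²/n = 130.25 − 117.7225 = 12.5275
Sxy = Σxy − (Σx)(Σy)/n = -349.02 − (-331.4675) = -17.5525
Syy = Σy² − (Σy)²/n = 963.13 − 933.3025 = 29.8275
r = Sxy/√(Sxx·Syy) = -17.5525/√(373.664006) = -17.5525/19.330391 = -0.908026

-0.908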